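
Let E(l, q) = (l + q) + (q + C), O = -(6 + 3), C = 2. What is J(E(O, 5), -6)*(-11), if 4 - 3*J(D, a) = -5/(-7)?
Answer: -253/21 ≈ -12.048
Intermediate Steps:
O = -9 (O = -1*9 = -9)
E(l, q) = 2 + l + 2*q (E(l, q) = (l + q) + (q + 2) = (l + q) + (2 + q) = 2 + l + 2*q)
J(D, a) = 23/21 (J(D, a) = 4/3 - (-5)/(3*(-7)) = 4/3 - (-5)*(-1)/(3*7) = 4/3 - 1/3*5/7 = 4/3 - 5/21 = 23/21)
J(E(O, 5), -6)*(-11) = (23/21)*(-11) = -253/21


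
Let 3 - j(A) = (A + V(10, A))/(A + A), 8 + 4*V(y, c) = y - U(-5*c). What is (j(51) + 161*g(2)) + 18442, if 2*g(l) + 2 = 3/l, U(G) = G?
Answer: 7508677/408 ≈ 18404.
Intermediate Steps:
g(l) = -1 + 3/(2*l) (g(l) = -1 + (3/l)/2 = -1 + 3/(2*l))
V(y, c) = -2 + y/4 + 5*c/4 (V(y, c) = -2 + (y - (-5)*c)/4 = -2 + (y + 5*c)/4 = -2 + (y/4 + 5*c/4) = -2 + y/4 + 5*c/4)
j(A) = 3 - (½ + 9*A/4)/(2*A) (j(A) = 3 - (A + (-2 + (¼)*10 + 5*A/4))/(A + A) = 3 - (A + (-2 + 5/2 + 5*A/4))/(2*A) = 3 - (A + (½ + 5*A/4))*1/(2*A) = 3 - (½ + 9*A/4)*1/(2*A) = 3 - (½ + 9*A/4)/(2*A))
(j(51) + 161*g(2)) + 18442 = ((⅛)*(-2 + 15*51)/51 + 161*((3/2 - 1*2)/2)) + 18442 = ((⅛)*(1/51)*(-2 + 765) + 161*((3/2 - 2)/2)) + 18442 = ((⅛)*(1/51)*763 + 161*((½)*(-½))) + 18442 = (763/408 + 161*(-¼)) + 18442 = (763/408 - 161/4) + 18442 = -15659/408 + 18442 = 7508677/408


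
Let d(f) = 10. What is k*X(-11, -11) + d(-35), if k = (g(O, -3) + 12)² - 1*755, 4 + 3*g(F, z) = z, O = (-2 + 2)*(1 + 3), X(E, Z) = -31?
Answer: 184664/9 ≈ 20518.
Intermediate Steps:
O = 0 (O = 0*4 = 0)
g(F, z) = -4/3 + z/3
k = -5954/9 (k = ((-4/3 + (⅓)*(-3)) + 12)² - 1*755 = ((-4/3 - 1) + 12)² - 755 = (-7/3 + 12)² - 755 = (29/3)² - 755 = 841/9 - 755 = -5954/9 ≈ -661.56)
k*X(-11, -11) + d(-35) = -5954/9*(-31) + 10 = 184574/9 + 10 = 184664/9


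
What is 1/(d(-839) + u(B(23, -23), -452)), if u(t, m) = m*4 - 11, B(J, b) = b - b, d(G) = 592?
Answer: -1/1227 ≈ -0.00081500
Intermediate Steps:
B(J, b) = 0
u(t, m) = -11 + 4*m (u(t, m) = 4*m - 11 = -11 + 4*m)
1/(d(-839) + u(B(23, -23), -452)) = 1/(592 + (-11 + 4*(-452))) = 1/(592 + (-11 - 1808)) = 1/(592 - 1819) = 1/(-1227) = -1/1227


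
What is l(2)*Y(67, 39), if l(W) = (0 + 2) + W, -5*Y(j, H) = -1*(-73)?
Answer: -292/5 ≈ -58.400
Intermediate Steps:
Y(j, H) = -73/5 (Y(j, H) = -(-1)*(-73)/5 = -1/5*73 = -73/5)
l(W) = 2 + W
l(2)*Y(67, 39) = (2 + 2)*(-73/5) = 4*(-73/5) = -292/5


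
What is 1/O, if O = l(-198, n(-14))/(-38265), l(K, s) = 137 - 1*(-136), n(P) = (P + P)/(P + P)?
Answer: -12755/91 ≈ -140.16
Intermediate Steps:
n(P) = 1 (n(P) = (2*P)/((2*P)) = (2*P)*(1/(2*P)) = 1)
l(K, s) = 273 (l(K, s) = 137 + 136 = 273)
O = -91/12755 (O = 273/(-38265) = 273*(-1/38265) = -91/12755 ≈ -0.0071345)
1/O = 1/(-91/12755) = -12755/91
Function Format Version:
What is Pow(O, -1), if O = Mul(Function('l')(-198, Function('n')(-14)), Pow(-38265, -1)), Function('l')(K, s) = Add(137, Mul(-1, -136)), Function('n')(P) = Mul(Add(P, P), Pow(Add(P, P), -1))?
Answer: Rational(-12755, 91) ≈ -140.16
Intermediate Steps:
Function('n')(P) = 1 (Function('n')(P) = Mul(Mul(2, P), Pow(Mul(2, P), -1)) = Mul(Mul(2, P), Mul(Rational(1, 2), Pow(P, -1))) = 1)
Function('l')(K, s) = 273 (Function('l')(K, s) = Add(137, 136) = 273)
O = Rational(-91, 12755) (O = Mul(273, Pow(-38265, -1)) = Mul(273, Rational(-1, 38265)) = Rational(-91, 12755) ≈ -0.0071345)
Pow(O, -1) = Pow(Rational(-91, 12755), -1) = Rational(-12755, 91)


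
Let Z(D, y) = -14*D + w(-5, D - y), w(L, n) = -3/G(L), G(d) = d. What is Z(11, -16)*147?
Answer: -112749/5 ≈ -22550.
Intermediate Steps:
w(L, n) = -3/L
Z(D, y) = ⅗ - 14*D (Z(D, y) = -14*D - 3/(-5) = -14*D - 3*(-⅕) = -14*D + ⅗ = ⅗ - 14*D)
Z(11, -16)*147 = (⅗ - 14*11)*147 = (⅗ - 154)*147 = -767/5*147 = -112749/5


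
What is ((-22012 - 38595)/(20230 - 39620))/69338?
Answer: 60607/1344463820 ≈ 4.5079e-5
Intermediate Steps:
((-22012 - 38595)/(20230 - 39620))/69338 = -60607/(-19390)*(1/69338) = -60607*(-1/19390)*(1/69338) = (60607/19390)*(1/69338) = 60607/1344463820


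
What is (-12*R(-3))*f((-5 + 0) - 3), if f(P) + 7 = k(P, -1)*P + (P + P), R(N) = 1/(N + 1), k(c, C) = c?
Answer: 246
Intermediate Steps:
R(N) = 1/(1 + N)
f(P) = -7 + P² + 2*P (f(P) = -7 + (P*P + (P + P)) = -7 + (P² + 2*P) = -7 + P² + 2*P)
(-12*R(-3))*f((-5 + 0) - 3) = (-12/(1 - 3))*(-7 + ((-5 + 0) - 3)² + 2*((-5 + 0) - 3)) = (-12/(-2))*(-7 + (-5 - 3)² + 2*(-5 - 3)) = (-12*(-½))*(-7 + (-8)² + 2*(-8)) = 6*(-7 + 64 - 16) = 6*41 = 246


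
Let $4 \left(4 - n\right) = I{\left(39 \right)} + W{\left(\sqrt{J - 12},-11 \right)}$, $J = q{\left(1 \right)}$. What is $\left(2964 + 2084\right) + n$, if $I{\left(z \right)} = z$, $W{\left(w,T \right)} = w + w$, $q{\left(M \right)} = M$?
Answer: $\frac{20169}{4} - \frac{i \sqrt{11}}{2} \approx 5042.3 - 1.6583 i$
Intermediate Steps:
$J = 1$
$W{\left(w,T \right)} = 2 w$
$n = - \frac{23}{4} - \frac{i \sqrt{11}}{2}$ ($n = 4 - \frac{39 + 2 \sqrt{1 - 12}}{4} = 4 - \frac{39 + 2 \sqrt{-11}}{4} = 4 - \frac{39 + 2 i \sqrt{11}}{4} = 4 - \left(\frac{39}{4} + \frac{i \sqrt{11}}{2}\right) = - \frac{23}{4} - \frac{i \sqrt{11}}{2} \approx -5.75 - 1.6583 i$)
$\left(2964 + 2084\right) + n = \left(2964 + 2084\right) - \left(\frac{23}{4} + \frac{i \sqrt{11}}{2}\right) = 5048 - \left(\frac{23}{4} + \frac{i \sqrt{11}}{2}\right) = \frac{20169}{4} - \frac{i \sqrt{11}}{2}$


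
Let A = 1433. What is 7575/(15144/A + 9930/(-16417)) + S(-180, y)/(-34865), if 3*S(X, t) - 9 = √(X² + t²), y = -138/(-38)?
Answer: 109002733862093/143368157310 - √1300129/662435 ≈ 760.30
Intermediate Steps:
y = 69/19 (y = -138*(-1/38) = 69/19 ≈ 3.6316)
S(X, t) = 3 + √(X² + t²)/3
7575/(15144/A + 9930/(-16417)) + S(-180, y)/(-34865) = 7575/(15144/1433 + 9930/(-16417)) + (3 + √((-180)² + (69/19)²)/3)/(-34865) = 7575/(15144*(1/1433) + 9930*(-1/16417)) + (3 + √(32400 + 4761/361)/3)*(-1/34865) = 7575/(15144/1433 - 9930/16417) + (3 + √(11701161/361)/3)*(-1/34865) = 7575/(234389358/23525561) + (3 + (3*√1300129/19)/3)*(-1/34865) = 7575*(23525561/234389358) + (3 + √1300129/19)*(-1/34865) = 59402041525/78129786 + (-3/34865 - √1300129/662435) = 109002733862093/143368157310 - √1300129/662435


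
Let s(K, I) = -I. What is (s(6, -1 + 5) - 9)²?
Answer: 169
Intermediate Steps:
(s(6, -1 + 5) - 9)² = (-(-1 + 5) - 9)² = (-1*4 - 9)² = (-4 - 9)² = (-13)² = 169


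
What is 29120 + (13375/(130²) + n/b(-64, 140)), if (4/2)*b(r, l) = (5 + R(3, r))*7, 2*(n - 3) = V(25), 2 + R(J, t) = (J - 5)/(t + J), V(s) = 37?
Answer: 25494696373/875420 ≈ 29123.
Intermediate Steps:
R(J, t) = -2 + (-5 + J)/(J + t) (R(J, t) = -2 + (J - 5)/(t + J) = -2 + (-5 + J)/(J + t))
n = 43/2 (n = 3 + (½)*37 = 3 + 37/2 = 43/2 ≈ 21.500)
b(r, l) = 35/2 + 7*(-8 - 2*r)/(2*(3 + r)) (b(r, l) = ((5 + (-5 - 1*3 - 2*r)/(3 + r))*7)/2 = ((5 + (-5 - 3 - 2*r)/(3 + r))*7)/2 = ((5 + (-8 - 2*r)/(3 + r))*7)/2 = (35 + 7*(-8 - 2*r)/(3 + r))/2 = 35/2 + 7*(-8 - 2*r)/(2*(3 + r)))
29120 + (13375/(130²) + n/b(-64, 140)) = 29120 + (13375/(130²) + 43/(2*((7*(7 + 3*(-64))/(2*(3 - 64)))))) = 29120 + (13375/16900 + 43/(2*(((7/2)*(7 - 192)/(-61))))) = 29120 + (13375*(1/16900) + 43/(2*(((7/2)*(-1/61)*(-185))))) = 29120 + (535/676 + 43/(2*(1295/122))) = 29120 + (535/676 + (43/2)*(122/1295)) = 29120 + (535/676 + 2623/1295) = 29120 + 2465973/875420 = 25494696373/875420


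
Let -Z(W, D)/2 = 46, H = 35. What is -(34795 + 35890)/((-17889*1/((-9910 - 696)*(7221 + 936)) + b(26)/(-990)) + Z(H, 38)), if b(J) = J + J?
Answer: 1009004937974550/1314016324439 ≈ 767.88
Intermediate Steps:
Z(W, D) = -92 (Z(W, D) = -2*46 = -92)
b(J) = 2*J
-(34795 + 35890)/((-17889*1/((-9910 - 696)*(7221 + 936)) + b(26)/(-990)) + Z(H, 38)) = -(34795 + 35890)/((-17889*1/((-9910 - 696)*(7221 + 936)) + (2*26)/(-990)) - 92) = -70685/((-17889/(8157*(-10606)) + 52*(-1/990)) - 92) = -70685/((-17889/(-86513142) - 26/495) - 92) = -70685/((-17889*(-1/86513142) - 26/495) - 92) = -70685/((5963/28837714 - 26/495) - 92) = -70685/(-746828879/14274668430 - 92) = -70685/(-1314016324439/14274668430) = -70685*(-14274668430)/1314016324439 = -1*(-1009004937974550/1314016324439) = 1009004937974550/1314016324439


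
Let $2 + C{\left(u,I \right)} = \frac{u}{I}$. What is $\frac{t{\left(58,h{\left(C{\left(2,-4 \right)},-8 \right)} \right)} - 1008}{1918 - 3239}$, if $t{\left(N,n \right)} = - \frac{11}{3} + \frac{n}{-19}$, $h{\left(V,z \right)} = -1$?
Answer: $\frac{57662}{75297} \approx 0.76579$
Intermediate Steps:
$C{\left(u,I \right)} = -2 + \frac{u}{I}$
$t{\left(N,n \right)} = - \frac{11}{3} - \frac{n}{19}$ ($t{\left(N,n \right)} = \left(-11\right) \frac{1}{3} + n \left(- \frac{1}{19}\right) = - \frac{11}{3} - \frac{n}{19}$)
$\frac{t{\left(58,h{\left(C{\left(2,-4 \right)},-8 \right)} \right)} - 1008}{1918 - 3239} = \frac{\left(- \frac{11}{3} - - \frac{1}{19}\right) - 1008}{1918 - 3239} = \frac{\left(- \frac{11}{3} + \frac{1}{19}\right) - 1008}{-1321} = \left(- \frac{206}{57} - 1008\right) \left(- \frac{1}{1321}\right) = \left(- \frac{57662}{57}\right) \left(- \frac{1}{1321}\right) = \frac{57662}{75297}$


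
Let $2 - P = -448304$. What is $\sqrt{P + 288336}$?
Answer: $\sqrt{736642} \approx 858.28$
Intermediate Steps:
$P = 448306$ ($P = 2 - -448304 = 2 + 448304 = 448306$)
$\sqrt{P + 288336} = \sqrt{448306 + 288336} = \sqrt{736642}$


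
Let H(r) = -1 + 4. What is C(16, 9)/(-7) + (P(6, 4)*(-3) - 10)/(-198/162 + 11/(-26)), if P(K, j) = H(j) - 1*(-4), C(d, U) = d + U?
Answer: 5879/385 ≈ 15.270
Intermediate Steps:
C(d, U) = U + d
H(r) = 3
P(K, j) = 7 (P(K, j) = 3 - 1*(-4) = 3 + 4 = 7)
C(16, 9)/(-7) + (P(6, 4)*(-3) - 10)/(-198/162 + 11/(-26)) = (9 + 16)/(-7) + (7*(-3) - 10)/(-198/162 + 11/(-26)) = 25*(-⅐) + (-21 - 10)/(-198*1/162 + 11*(-1/26)) = -25/7 - 31/(-11/9 - 11/26) = -25/7 - 31/(-385/234) = -25/7 - 31*(-234/385) = -25/7 + 7254/385 = 5879/385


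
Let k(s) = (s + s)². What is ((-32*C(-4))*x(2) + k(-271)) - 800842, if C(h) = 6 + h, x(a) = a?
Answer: -507206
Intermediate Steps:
k(s) = 4*s² (k(s) = (2*s)² = 4*s²)
((-32*C(-4))*x(2) + k(-271)) - 800842 = (-32*(6 - 4)*2 + 4*(-271)²) - 800842 = (-32*2*2 + 4*73441) - 800842 = (-64*2 + 293764) - 800842 = (-128 + 293764) - 800842 = 293636 - 800842 = -507206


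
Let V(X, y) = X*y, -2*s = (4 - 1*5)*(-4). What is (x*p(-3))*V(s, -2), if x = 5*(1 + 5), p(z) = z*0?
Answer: 0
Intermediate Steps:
p(z) = 0
s = -2 (s = -(4 - 1*5)*(-4)/2 = -(4 - 5)*(-4)/2 = -(-1)*(-4)/2 = -½*4 = -2)
x = 30 (x = 5*6 = 30)
(x*p(-3))*V(s, -2) = (30*0)*(-2*(-2)) = 0*4 = 0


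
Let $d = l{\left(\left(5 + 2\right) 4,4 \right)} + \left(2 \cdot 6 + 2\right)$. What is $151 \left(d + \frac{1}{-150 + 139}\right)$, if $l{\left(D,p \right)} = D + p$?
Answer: $\frac{76255}{11} \approx 6932.3$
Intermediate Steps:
$d = 46$ ($d = \left(\left(5 + 2\right) 4 + 4\right) + \left(2 \cdot 6 + 2\right) = \left(7 \cdot 4 + 4\right) + \left(12 + 2\right) = \left(28 + 4\right) + 14 = 32 + 14 = 46$)
$151 \left(d + \frac{1}{-150 + 139}\right) = 151 \left(46 + \frac{1}{-150 + 139}\right) = 151 \left(46 + \frac{1}{-11}\right) = 151 \left(46 - \frac{1}{11}\right) = 151 \cdot \frac{505}{11} = \frac{76255}{11}$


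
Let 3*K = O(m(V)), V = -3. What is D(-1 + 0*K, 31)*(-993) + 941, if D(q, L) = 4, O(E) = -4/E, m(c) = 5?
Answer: -3031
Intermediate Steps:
K = -4/15 (K = (-4/5)/3 = (-4*⅕)/3 = (⅓)*(-⅘) = -4/15 ≈ -0.26667)
D(-1 + 0*K, 31)*(-993) + 941 = 4*(-993) + 941 = -3972 + 941 = -3031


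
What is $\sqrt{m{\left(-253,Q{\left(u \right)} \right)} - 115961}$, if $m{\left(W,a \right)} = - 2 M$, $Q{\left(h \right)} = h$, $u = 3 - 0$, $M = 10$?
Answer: $i \sqrt{115981} \approx 340.56 i$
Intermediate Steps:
$u = 3$ ($u = 3 + 0 = 3$)
$m{\left(W,a \right)} = -20$ ($m{\left(W,a \right)} = \left(-2\right) 10 = -20$)
$\sqrt{m{\left(-253,Q{\left(u \right)} \right)} - 115961} = \sqrt{-20 - 115961} = \sqrt{-115981} = i \sqrt{115981}$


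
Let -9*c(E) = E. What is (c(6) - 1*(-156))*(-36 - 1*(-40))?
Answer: 1864/3 ≈ 621.33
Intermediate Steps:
c(E) = -E/9
(c(6) - 1*(-156))*(-36 - 1*(-40)) = (-1/9*6 - 1*(-156))*(-36 - 1*(-40)) = (-2/3 + 156)*(-36 + 40) = (466/3)*4 = 1864/3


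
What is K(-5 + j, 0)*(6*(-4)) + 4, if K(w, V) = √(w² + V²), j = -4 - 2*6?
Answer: -500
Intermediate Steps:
j = -16 (j = -4 - 12 = -16)
K(w, V) = √(V² + w²)
K(-5 + j, 0)*(6*(-4)) + 4 = √(0² + (-5 - 16)²)*(6*(-4)) + 4 = √(0 + (-21)²)*(-24) + 4 = √(0 + 441)*(-24) + 4 = √441*(-24) + 4 = 21*(-24) + 4 = -504 + 4 = -500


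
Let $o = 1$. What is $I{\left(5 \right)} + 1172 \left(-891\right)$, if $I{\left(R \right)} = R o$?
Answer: $-1044247$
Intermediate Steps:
$I{\left(R \right)} = R$ ($I{\left(R \right)} = R 1 = R$)
$I{\left(5 \right)} + 1172 \left(-891\right) = 5 + 1172 \left(-891\right) = 5 - 1044252 = -1044247$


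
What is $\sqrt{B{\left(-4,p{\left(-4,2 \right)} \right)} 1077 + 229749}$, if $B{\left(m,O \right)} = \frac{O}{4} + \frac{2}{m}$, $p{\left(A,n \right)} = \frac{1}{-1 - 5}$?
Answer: $\frac{5 \sqrt{146666}}{4} \approx 478.71$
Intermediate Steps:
$p{\left(A,n \right)} = - \frac{1}{6}$ ($p{\left(A,n \right)} = \frac{1}{-6} = - \frac{1}{6}$)
$B{\left(m,O \right)} = \frac{2}{m} + \frac{O}{4}$ ($B{\left(m,O \right)} = O \frac{1}{4} + \frac{2}{m} = \frac{O}{4} + \frac{2}{m} = \frac{2}{m} + \frac{O}{4}$)
$\sqrt{B{\left(-4,p{\left(-4,2 \right)} \right)} 1077 + 229749} = \sqrt{\left(\frac{2}{-4} + \frac{1}{4} \left(- \frac{1}{6}\right)\right) 1077 + 229749} = \sqrt{\left(2 \left(- \frac{1}{4}\right) - \frac{1}{24}\right) 1077 + 229749} = \sqrt{\left(- \frac{1}{2} - \frac{1}{24}\right) 1077 + 229749} = \sqrt{\left(- \frac{13}{24}\right) 1077 + 229749} = \sqrt{- \frac{4667}{8} + 229749} = \sqrt{\frac{1833325}{8}} = \frac{5 \sqrt{146666}}{4}$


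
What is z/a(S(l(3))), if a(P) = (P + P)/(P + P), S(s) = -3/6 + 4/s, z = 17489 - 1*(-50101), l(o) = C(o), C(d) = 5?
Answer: 67590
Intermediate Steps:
l(o) = 5
z = 67590 (z = 17489 + 50101 = 67590)
S(s) = -½ + 4/s (S(s) = -3*⅙ + 4/s = -½ + 4/s)
a(P) = 1 (a(P) = (2*P)/((2*P)) = (2*P)*(1/(2*P)) = 1)
z/a(S(l(3))) = 67590/1 = 67590*1 = 67590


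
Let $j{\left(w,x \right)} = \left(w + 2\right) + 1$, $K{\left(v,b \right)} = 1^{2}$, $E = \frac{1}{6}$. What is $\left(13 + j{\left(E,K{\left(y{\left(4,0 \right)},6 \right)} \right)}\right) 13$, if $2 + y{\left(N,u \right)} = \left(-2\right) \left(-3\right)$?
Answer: $\frac{1261}{6} \approx 210.17$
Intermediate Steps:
$E = \frac{1}{6} \approx 0.16667$
$y{\left(N,u \right)} = 4$ ($y{\left(N,u \right)} = -2 - -6 = -2 + 6 = 4$)
$K{\left(v,b \right)} = 1$
$j{\left(w,x \right)} = 3 + w$ ($j{\left(w,x \right)} = \left(2 + w\right) + 1 = 3 + w$)
$\left(13 + j{\left(E,K{\left(y{\left(4,0 \right)},6 \right)} \right)}\right) 13 = \left(13 + \left(3 + \frac{1}{6}\right)\right) 13 = \left(13 + \frac{19}{6}\right) 13 = \frac{97}{6} \cdot 13 = \frac{1261}{6}$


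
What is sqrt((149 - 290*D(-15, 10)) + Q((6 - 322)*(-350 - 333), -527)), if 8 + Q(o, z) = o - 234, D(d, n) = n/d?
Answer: sqrt(1943355)/3 ≈ 464.68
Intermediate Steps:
Q(o, z) = -242 + o (Q(o, z) = -8 + (o - 234) = -8 + (-234 + o) = -242 + o)
sqrt((149 - 290*D(-15, 10)) + Q((6 - 322)*(-350 - 333), -527)) = sqrt((149 - 2900/(-15)) + (-242 + (6 - 322)*(-350 - 333))) = sqrt((149 - 2900*(-1)/15) + (-242 - 316*(-683))) = sqrt((149 - 290*(-2/3)) + (-242 + 215828)) = sqrt((149 + 580/3) + 215586) = sqrt(1027/3 + 215586) = sqrt(647785/3) = sqrt(1943355)/3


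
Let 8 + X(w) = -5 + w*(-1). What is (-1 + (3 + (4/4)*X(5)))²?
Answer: 256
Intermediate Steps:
X(w) = -13 - w (X(w) = -8 + (-5 + w*(-1)) = -8 + (-5 - w) = -13 - w)
(-1 + (3 + (4/4)*X(5)))² = (-1 + (3 + (4/4)*(-13 - 1*5)))² = (-1 + (3 + (4*(¼))*(-13 - 5)))² = (-1 + (3 + 1*(-18)))² = (-1 + (3 - 18))² = (-1 - 15)² = (-16)² = 256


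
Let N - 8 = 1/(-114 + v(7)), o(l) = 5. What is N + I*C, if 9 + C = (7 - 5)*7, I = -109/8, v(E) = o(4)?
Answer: -52437/872 ≈ -60.134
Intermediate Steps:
v(E) = 5
I = -109/8 (I = -109*⅛ = -109/8 ≈ -13.625)
C = 5 (C = -9 + (7 - 5)*7 = -9 + 2*7 = -9 + 14 = 5)
N = 871/109 (N = 8 + 1/(-114 + 5) = 8 + 1/(-109) = 8 - 1/109 = 871/109 ≈ 7.9908)
N + I*C = 871/109 - 109/8*5 = 871/109 - 545/8 = -52437/872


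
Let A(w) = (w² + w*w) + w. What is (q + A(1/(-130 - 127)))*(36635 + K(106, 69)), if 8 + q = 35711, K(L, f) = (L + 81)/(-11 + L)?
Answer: 8207559599522304/6274655 ≈ 1.3080e+9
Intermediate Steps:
K(L, f) = (81 + L)/(-11 + L)
A(w) = w + 2*w² (A(w) = (w² + w²) + w = 2*w² + w = w + 2*w²)
q = 35703 (q = -8 + 35711 = 35703)
(q + A(1/(-130 - 127)))*(36635 + K(106, 69)) = (35703 + (1 + 2/(-130 - 127))/(-130 - 127))*(36635 + (81 + 106)/(-11 + 106)) = (35703 + (1 + 2/(-257))/(-257))*(36635 + 187/95) = (35703 - (1 + 2*(-1/257))/257)*(36635 + (1/95)*187) = (35703 - (1 - 2/257)/257)*(36635 + 187/95) = (35703 - 1/257*255/257)*(3480512/95) = (35703 - 255/66049)*(3480512/95) = (2358147192/66049)*(3480512/95) = 8207559599522304/6274655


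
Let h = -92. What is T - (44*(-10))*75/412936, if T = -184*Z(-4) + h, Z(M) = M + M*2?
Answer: 109225697/51617 ≈ 2116.1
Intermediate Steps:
Z(M) = 3*M (Z(M) = M + 2*M = 3*M)
T = 2116 (T = -552*(-4) - 92 = -184*(-12) - 92 = 2208 - 92 = 2116)
T - (44*(-10))*75/412936 = 2116 - (44*(-10))*75/412936 = 2116 - (-440*75)/412936 = 2116 - (-33000)/412936 = 2116 - 1*(-4125/51617) = 2116 + 4125/51617 = 109225697/51617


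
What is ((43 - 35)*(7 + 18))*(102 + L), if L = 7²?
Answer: 30200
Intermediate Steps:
L = 49
((43 - 35)*(7 + 18))*(102 + L) = ((43 - 35)*(7 + 18))*(102 + 49) = (8*25)*151 = 200*151 = 30200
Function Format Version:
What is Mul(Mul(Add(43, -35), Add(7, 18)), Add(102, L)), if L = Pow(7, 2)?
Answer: 30200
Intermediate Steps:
L = 49
Mul(Mul(Add(43, -35), Add(7, 18)), Add(102, L)) = Mul(Mul(Add(43, -35), Add(7, 18)), Add(102, 49)) = Mul(Mul(8, 25), 151) = Mul(200, 151) = 30200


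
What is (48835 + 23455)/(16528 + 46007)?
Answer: 14458/12507 ≈ 1.1560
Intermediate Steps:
(48835 + 23455)/(16528 + 46007) = 72290/62535 = 72290*(1/62535) = 14458/12507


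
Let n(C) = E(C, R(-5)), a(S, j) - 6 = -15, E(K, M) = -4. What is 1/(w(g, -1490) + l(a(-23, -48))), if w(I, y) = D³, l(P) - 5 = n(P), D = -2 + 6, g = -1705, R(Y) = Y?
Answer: 1/65 ≈ 0.015385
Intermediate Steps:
D = 4
a(S, j) = -9 (a(S, j) = 6 - 15 = -9)
n(C) = -4
l(P) = 1 (l(P) = 5 - 4 = 1)
w(I, y) = 64 (w(I, y) = 4³ = 64)
1/(w(g, -1490) + l(a(-23, -48))) = 1/(64 + 1) = 1/65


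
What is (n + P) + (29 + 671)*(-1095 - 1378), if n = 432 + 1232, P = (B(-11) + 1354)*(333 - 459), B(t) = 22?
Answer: -1902812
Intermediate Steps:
P = -173376 (P = (22 + 1354)*(333 - 459) = 1376*(-126) = -173376)
n = 1664
(n + P) + (29 + 671)*(-1095 - 1378) = (1664 - 173376) + (29 + 671)*(-1095 - 1378) = -171712 + 700*(-2473) = -171712 - 1731100 = -1902812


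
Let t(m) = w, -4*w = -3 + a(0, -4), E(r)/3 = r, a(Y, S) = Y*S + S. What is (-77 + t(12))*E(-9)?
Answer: 8127/4 ≈ 2031.8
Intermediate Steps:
a(Y, S) = S + S*Y (a(Y, S) = S*Y + S = S + S*Y)
E(r) = 3*r
w = 7/4 (w = -(-3 - 4*(1 + 0))/4 = -(-3 - 4*1)/4 = -(-3 - 4)/4 = -¼*(-7) = 7/4 ≈ 1.7500)
t(m) = 7/4
(-77 + t(12))*E(-9) = (-77 + 7/4)*(3*(-9)) = -301/4*(-27) = 8127/4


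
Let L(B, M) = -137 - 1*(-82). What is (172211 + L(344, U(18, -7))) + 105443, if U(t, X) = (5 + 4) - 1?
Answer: 277599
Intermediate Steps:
U(t, X) = 8 (U(t, X) = 9 - 1 = 8)
L(B, M) = -55 (L(B, M) = -137 + 82 = -55)
(172211 + L(344, U(18, -7))) + 105443 = (172211 - 55) + 105443 = 172156 + 105443 = 277599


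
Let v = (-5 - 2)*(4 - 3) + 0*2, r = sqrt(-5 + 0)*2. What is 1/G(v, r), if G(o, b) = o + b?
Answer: -7/69 - 2*I*sqrt(5)/69 ≈ -0.10145 - 0.064814*I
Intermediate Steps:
r = 2*I*sqrt(5) (r = sqrt(-5)*2 = (I*sqrt(5))*2 = 2*I*sqrt(5) ≈ 4.4721*I)
v = -7 (v = -7*1 + 0 = -7 + 0 = -7)
G(o, b) = b + o
1/G(v, r) = 1/(2*I*sqrt(5) - 7) = 1/(-7 + 2*I*sqrt(5))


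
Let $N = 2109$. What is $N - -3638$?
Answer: $5747$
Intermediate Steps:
$N - -3638 = 2109 - -3638 = 2109 + 3638 = 5747$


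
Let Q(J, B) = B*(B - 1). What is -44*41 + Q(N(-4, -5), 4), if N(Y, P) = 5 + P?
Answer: -1792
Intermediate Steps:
Q(J, B) = B*(-1 + B)
-44*41 + Q(N(-4, -5), 4) = -44*41 + 4*(-1 + 4) = -1804 + 4*3 = -1804 + 12 = -1792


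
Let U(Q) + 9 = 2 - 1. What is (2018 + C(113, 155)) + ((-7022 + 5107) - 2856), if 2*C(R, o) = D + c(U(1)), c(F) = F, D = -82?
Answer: -2798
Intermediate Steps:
U(Q) = -8 (U(Q) = -9 + (2 - 1) = -9 + 1 = -8)
C(R, o) = -45 (C(R, o) = (-82 - 8)/2 = (½)*(-90) = -45)
(2018 + C(113, 155)) + ((-7022 + 5107) - 2856) = (2018 - 45) + ((-7022 + 5107) - 2856) = 1973 + (-1915 - 2856) = 1973 - 4771 = -2798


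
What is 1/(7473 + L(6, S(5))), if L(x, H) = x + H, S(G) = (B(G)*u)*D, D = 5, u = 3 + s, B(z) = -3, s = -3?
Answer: 1/7479 ≈ 0.00013371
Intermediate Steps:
u = 0 (u = 3 - 3 = 0)
S(G) = 0 (S(G) = -3*0*5 = 0*5 = 0)
L(x, H) = H + x
1/(7473 + L(6, S(5))) = 1/(7473 + (0 + 6)) = 1/(7473 + 6) = 1/7479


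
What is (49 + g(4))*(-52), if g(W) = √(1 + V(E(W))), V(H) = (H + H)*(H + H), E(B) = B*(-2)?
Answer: -2548 - 52*√257 ≈ -3381.6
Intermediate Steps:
E(B) = -2*B
V(H) = 4*H² (V(H) = (2*H)*(2*H) = 4*H²)
g(W) = √(1 + 16*W²) (g(W) = √(1 + 4*(-2*W)²) = √(1 + 4*(4*W²)) = √(1 + 16*W²))
(49 + g(4))*(-52) = (49 + √(1 + 16*4²))*(-52) = (49 + √(1 + 16*16))*(-52) = (49 + √(1 + 256))*(-52) = (49 + √257)*(-52) = -2548 - 52*√257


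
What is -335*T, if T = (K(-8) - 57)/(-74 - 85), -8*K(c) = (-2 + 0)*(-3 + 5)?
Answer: -37855/318 ≈ -119.04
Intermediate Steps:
K(c) = ½ (K(c) = -(-2 + 0)*(-3 + 5)/8 = -(-1)*2/4 = -⅛*(-4) = ½)
T = 113/318 (T = (½ - 57)/(-74 - 85) = -113/2/(-159) = -113/2*(-1/159) = 113/318 ≈ 0.35535)
-335*T = -335*113/318 = -37855/318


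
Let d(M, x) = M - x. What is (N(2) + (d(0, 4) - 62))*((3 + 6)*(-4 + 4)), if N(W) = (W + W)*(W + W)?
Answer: 0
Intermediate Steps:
N(W) = 4*W² (N(W) = (2*W)*(2*W) = 4*W²)
(N(2) + (d(0, 4) - 62))*((3 + 6)*(-4 + 4)) = (4*2² + ((0 - 1*4) - 62))*((3 + 6)*(-4 + 4)) = (4*4 + ((0 - 4) - 62))*(9*0) = (16 + (-4 - 62))*0 = (16 - 66)*0 = -50*0 = 0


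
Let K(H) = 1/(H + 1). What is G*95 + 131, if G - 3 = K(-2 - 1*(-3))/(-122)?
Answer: 101409/244 ≈ 415.61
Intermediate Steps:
K(H) = 1/(1 + H)
G = 731/244 (G = 3 + 1/((1 + (-2 - 1*(-3)))*(-122)) = 3 - 1/122/(1 + (-2 + 3)) = 3 - 1/122/(1 + 1) = 3 - 1/122/2 = 3 + (½)*(-1/122) = 3 - 1/244 = 731/244 ≈ 2.9959)
G*95 + 131 = (731/244)*95 + 131 = 69445/244 + 131 = 101409/244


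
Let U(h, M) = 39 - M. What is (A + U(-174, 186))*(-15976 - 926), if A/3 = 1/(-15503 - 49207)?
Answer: 8932118247/3595 ≈ 2.4846e+6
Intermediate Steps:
A = -1/21570 (A = 3/(-15503 - 49207) = 3/(-64710) = 3*(-1/64710) = -1/21570 ≈ -4.6361e-5)
(A + U(-174, 186))*(-15976 - 926) = (-1/21570 + (39 - 1*186))*(-15976 - 926) = (-1/21570 + (39 - 186))*(-16902) = (-1/21570 - 147)*(-16902) = -3170791/21570*(-16902) = 8932118247/3595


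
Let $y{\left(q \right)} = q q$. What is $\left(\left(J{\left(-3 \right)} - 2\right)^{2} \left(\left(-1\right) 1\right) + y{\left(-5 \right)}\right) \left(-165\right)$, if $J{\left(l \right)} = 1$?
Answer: $-3960$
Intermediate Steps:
$y{\left(q \right)} = q^{2}$
$\left(\left(J{\left(-3 \right)} - 2\right)^{2} \left(\left(-1\right) 1\right) + y{\left(-5 \right)}\right) \left(-165\right) = \left(\left(1 - 2\right)^{2} \left(\left(-1\right) 1\right) + \left(-5\right)^{2}\right) \left(-165\right) = \left(\left(-1\right)^{2} \left(-1\right) + 25\right) \left(-165\right) = \left(1 \left(-1\right) + 25\right) \left(-165\right) = \left(-1 + 25\right) \left(-165\right) = 24 \left(-165\right) = -3960$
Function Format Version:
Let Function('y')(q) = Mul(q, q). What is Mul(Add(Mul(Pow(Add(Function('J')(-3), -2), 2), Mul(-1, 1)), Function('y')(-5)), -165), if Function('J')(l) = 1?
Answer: -3960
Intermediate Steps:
Function('y')(q) = Pow(q, 2)
Mul(Add(Mul(Pow(Add(Function('J')(-3), -2), 2), Mul(-1, 1)), Function('y')(-5)), -165) = Mul(Add(Mul(Pow(Add(1, -2), 2), Mul(-1, 1)), Pow(-5, 2)), -165) = Mul(Add(Mul(Pow(-1, 2), -1), 25), -165) = Mul(Add(Mul(1, -1), 25), -165) = Mul(Add(-1, 25), -165) = Mul(24, -165) = -3960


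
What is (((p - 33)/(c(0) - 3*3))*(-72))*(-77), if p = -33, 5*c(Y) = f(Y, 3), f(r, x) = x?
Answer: 43560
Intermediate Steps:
c(Y) = 3/5 (c(Y) = (1/5)*3 = 3/5)
(((p - 33)/(c(0) - 3*3))*(-72))*(-77) = (((-33 - 33)/(3/5 - 3*3))*(-72))*(-77) = (-66/(3/5 - 9)*(-72))*(-77) = (-66/(-42/5)*(-72))*(-77) = (-66*(-5/42)*(-72))*(-77) = ((55/7)*(-72))*(-77) = -3960/7*(-77) = 43560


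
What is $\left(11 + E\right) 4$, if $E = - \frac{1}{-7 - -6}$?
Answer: $48$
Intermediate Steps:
$E = 1$ ($E = - \frac{1}{-7 + 6} = - \frac{1}{-1} = \left(-1\right) \left(-1\right) = 1$)
$\left(11 + E\right) 4 = \left(11 + 1\right) 4 = 12 \cdot 4 = 48$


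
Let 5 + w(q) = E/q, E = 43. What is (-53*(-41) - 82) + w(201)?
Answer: 419329/201 ≈ 2086.2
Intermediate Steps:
w(q) = -5 + 43/q
(-53*(-41) - 82) + w(201) = (-53*(-41) - 82) + (-5 + 43/201) = (2173 - 82) + (-5 + 43*(1/201)) = 2091 + (-5 + 43/201) = 2091 - 962/201 = 419329/201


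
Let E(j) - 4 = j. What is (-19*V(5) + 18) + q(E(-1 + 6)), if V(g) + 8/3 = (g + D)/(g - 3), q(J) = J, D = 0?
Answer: 181/6 ≈ 30.167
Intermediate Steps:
E(j) = 4 + j
V(g) = -8/3 + g/(-3 + g) (V(g) = -8/3 + (g + 0)/(g - 3) = -8/3 + g/(-3 + g))
(-19*V(5) + 18) + q(E(-1 + 6)) = (-19*(24 - 5*5)/(3*(-3 + 5)) + 18) + (4 + (-1 + 6)) = (-19*(24 - 25)/(3*2) + 18) + (4 + 5) = (-19*(-1)/(3*2) + 18) + 9 = (-19*(-⅙) + 18) + 9 = (19/6 + 18) + 9 = 127/6 + 9 = 181/6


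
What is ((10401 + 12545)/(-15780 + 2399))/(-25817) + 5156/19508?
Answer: 40491485245/153163194539 ≈ 0.26437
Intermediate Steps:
((10401 + 12545)/(-15780 + 2399))/(-25817) + 5156/19508 = (22946/(-13381))*(-1/25817) + 5156*(1/19508) = (22946*(-1/13381))*(-1/25817) + 1289/4877 = -22946/13381*(-1/25817) + 1289/4877 = 2086/31405207 + 1289/4877 = 40491485245/153163194539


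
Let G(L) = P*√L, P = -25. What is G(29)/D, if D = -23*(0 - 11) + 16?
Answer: -25*√29/269 ≈ -0.50048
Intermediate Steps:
D = 269 (D = -23*(-11) + 16 = 253 + 16 = 269)
G(L) = -25*√L
G(29)/D = -25*√29/269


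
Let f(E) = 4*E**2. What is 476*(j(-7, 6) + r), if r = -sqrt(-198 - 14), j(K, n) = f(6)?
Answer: 68544 - 952*I*sqrt(53) ≈ 68544.0 - 6930.7*I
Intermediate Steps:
j(K, n) = 144 (j(K, n) = 4*6**2 = 4*36 = 144)
r = -2*I*sqrt(53) (r = -sqrt(-212) = -2*I*sqrt(53) ≈ -14.56*I)
476*(j(-7, 6) + r) = 476*(144 - 2*I*sqrt(53)) = 68544 - 952*I*sqrt(53)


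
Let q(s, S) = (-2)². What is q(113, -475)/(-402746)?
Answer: -2/201373 ≈ -9.9318e-6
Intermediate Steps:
q(s, S) = 4
q(113, -475)/(-402746) = 4/(-402746) = 4*(-1/402746) = -2/201373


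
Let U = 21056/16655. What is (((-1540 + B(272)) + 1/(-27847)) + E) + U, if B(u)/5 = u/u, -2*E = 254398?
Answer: -59705185320413/463791785 ≈ -1.2873e+5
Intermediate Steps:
E = -127199 (E = -½*254398 = -127199)
B(u) = 5 (B(u) = 5*(u/u) = 5*1 = 5)
U = 21056/16655 (U = 21056*(1/16655) = 21056/16655 ≈ 1.2642)
(((-1540 + B(272)) + 1/(-27847)) + E) + U = (((-1540 + 5) + 1/(-27847)) - 127199) + 21056/16655 = ((-1535 - 1/27847) - 127199) + 21056/16655 = (-42745146/27847 - 127199) + 21056/16655 = -3584855699/27847 + 21056/16655 = -59705185320413/463791785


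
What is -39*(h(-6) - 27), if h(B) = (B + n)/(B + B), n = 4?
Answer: 2093/2 ≈ 1046.5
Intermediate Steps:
h(B) = (4 + B)/(2*B) (h(B) = (B + 4)/(B + B) = (4 + B)/((2*B)) = (4 + B)*(1/(2*B)) = (4 + B)/(2*B))
-39*(h(-6) - 27) = -39*((½)*(4 - 6)/(-6) - 27) = -39*((½)*(-⅙)*(-2) - 27) = -39*(⅙ - 27) = -39*(-161/6) = 2093/2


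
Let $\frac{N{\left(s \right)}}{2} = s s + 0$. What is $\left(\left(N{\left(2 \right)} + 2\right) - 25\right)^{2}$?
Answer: $225$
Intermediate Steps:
$N{\left(s \right)} = 2 s^{2}$ ($N{\left(s \right)} = 2 \left(s s + 0\right) = 2 \left(s^{2} + 0\right) = 2 s^{2}$)
$\left(\left(N{\left(2 \right)} + 2\right) - 25\right)^{2} = \left(\left(2 \cdot 2^{2} + 2\right) - 25\right)^{2} = \left(\left(2 \cdot 4 + 2\right) - 25\right)^{2} = \left(\left(8 + 2\right) - 25\right)^{2} = \left(10 - 25\right)^{2} = \left(-15\right)^{2} = 225$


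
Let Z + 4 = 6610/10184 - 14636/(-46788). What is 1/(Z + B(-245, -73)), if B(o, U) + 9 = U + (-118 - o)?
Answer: 59561124/2499296297 ≈ 0.023831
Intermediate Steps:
Z = -180954283/59561124 (Z = -4 + (6610/10184 - 14636/(-46788)) = -4 + (6610*(1/10184) - 14636*(-1/46788)) = -4 + (3305/5092 + 3659/11697) = -4 + 57290213/59561124 = -180954283/59561124 ≈ -3.0381)
B(o, U) = -127 + U - o (B(o, U) = -9 + (U + (-118 - o)) = -9 + (-118 + U - o) = -127 + U - o)
1/(Z + B(-245, -73)) = 1/(-180954283/59561124 + (-127 - 73 - 1*(-245))) = 1/(-180954283/59561124 + (-127 - 73 + 245)) = 1/(-180954283/59561124 + 45) = 1/(2499296297/59561124) = 59561124/2499296297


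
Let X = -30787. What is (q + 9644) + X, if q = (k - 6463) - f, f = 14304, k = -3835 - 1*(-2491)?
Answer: -43254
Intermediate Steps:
k = -1344 (k = -3835 + 2491 = -1344)
q = -22111 (q = (-1344 - 6463) - 1*14304 = -7807 - 14304 = -22111)
(q + 9644) + X = (-22111 + 9644) - 30787 = -12467 - 30787 = -43254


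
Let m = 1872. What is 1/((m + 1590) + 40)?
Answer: 1/3502 ≈ 0.00028555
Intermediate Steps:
1/((m + 1590) + 40) = 1/((1872 + 1590) + 40) = 1/(3462 + 40) = 1/3502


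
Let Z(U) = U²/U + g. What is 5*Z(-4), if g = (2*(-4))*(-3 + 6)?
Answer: -140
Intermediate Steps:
g = -24 (g = -8*3 = -24)
Z(U) = -24 + U (Z(U) = U²/U - 24 = U - 24 = -24 + U)
5*Z(-4) = 5*(-24 - 4) = 5*(-28) = -140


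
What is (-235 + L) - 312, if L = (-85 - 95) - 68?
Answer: -795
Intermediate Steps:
L = -248 (L = -180 - 68 = -248)
(-235 + L) - 312 = (-235 - 248) - 312 = -483 - 312 = -795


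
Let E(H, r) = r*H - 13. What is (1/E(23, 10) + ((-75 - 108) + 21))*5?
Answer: -175765/217 ≈ -809.98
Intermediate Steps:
E(H, r) = -13 + H*r (E(H, r) = H*r - 13 = -13 + H*r)
(1/E(23, 10) + ((-75 - 108) + 21))*5 = (1/(-13 + 23*10) + ((-75 - 108) + 21))*5 = (1/(-13 + 230) + (-183 + 21))*5 = (1/217 - 162)*5 = -35153/217*5 = -175765/217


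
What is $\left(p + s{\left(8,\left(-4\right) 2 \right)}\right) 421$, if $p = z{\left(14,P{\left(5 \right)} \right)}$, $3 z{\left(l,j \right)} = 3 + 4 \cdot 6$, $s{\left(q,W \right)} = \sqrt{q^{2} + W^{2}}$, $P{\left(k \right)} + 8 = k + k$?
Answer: $3789 + 3368 \sqrt{2} \approx 8552.1$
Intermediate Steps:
$P{\left(k \right)} = -8 + 2 k$ ($P{\left(k \right)} = -8 + \left(k + k\right) = -8 + 2 k$)
$s{\left(q,W \right)} = \sqrt{W^{2} + q^{2}}$
$z{\left(l,j \right)} = 9$ ($z{\left(l,j \right)} = \frac{3 + 4 \cdot 6}{3} = \frac{3 + 24}{3} = \frac{1}{3} \cdot 27 = 9$)
$p = 9$
$\left(p + s{\left(8,\left(-4\right) 2 \right)}\right) 421 = \left(9 + \sqrt{\left(\left(-4\right) 2\right)^{2} + 8^{2}}\right) 421 = \left(9 + \sqrt{\left(-8\right)^{2} + 64}\right) 421 = \left(9 + \sqrt{64 + 64}\right) 421 = \left(9 + \sqrt{128}\right) 421 = \left(9 + 8 \sqrt{2}\right) 421 = 3789 + 3368 \sqrt{2}$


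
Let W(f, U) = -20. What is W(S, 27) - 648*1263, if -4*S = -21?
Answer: -818444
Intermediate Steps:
S = 21/4 (S = -1/4*(-21) = 21/4 ≈ 5.2500)
W(S, 27) - 648*1263 = -20 - 648*1263 = -20 - 818424 = -818444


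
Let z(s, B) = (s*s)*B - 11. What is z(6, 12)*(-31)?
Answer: -13051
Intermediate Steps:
z(s, B) = -11 + B*s² (z(s, B) = s²*B - 11 = B*s² - 11 = -11 + B*s²)
z(6, 12)*(-31) = (-11 + 12*6²)*(-31) = (-11 + 12*36)*(-31) = (-11 + 432)*(-31) = 421*(-31) = -13051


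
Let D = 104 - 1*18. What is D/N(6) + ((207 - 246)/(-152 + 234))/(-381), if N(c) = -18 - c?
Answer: -223823/62484 ≈ -3.5821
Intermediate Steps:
D = 86 (D = 104 - 18 = 86)
D/N(6) + ((207 - 246)/(-152 + 234))/(-381) = 86/(-18 - 1*6) + ((207 - 246)/(-152 + 234))/(-381) = 86/(-18 - 6) - 39/82*(-1/381) = 86/(-24) - 39*1/82*(-1/381) = 86*(-1/24) - 39/82*(-1/381) = -43/12 + 13/10414 = -223823/62484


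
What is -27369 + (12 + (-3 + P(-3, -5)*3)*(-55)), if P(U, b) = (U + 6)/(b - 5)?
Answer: -54285/2 ≈ -27143.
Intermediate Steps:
P(U, b) = (6 + U)/(-5 + b)
-27369 + (12 + (-3 + P(-3, -5)*3)*(-55)) = -27369 + (12 + (-3 + ((6 - 3)/(-5 - 5))*3)*(-55)) = -27369 + (12 + (-3 + (3/(-10))*3)*(-55)) = -27369 + (12 + (-3 - ⅒*3*3)*(-55)) = -27369 + (12 + (-3 - 3/10*3)*(-55)) = -27369 + (12 + (-3 - 9/10)*(-55)) = -27369 + (12 - 39/10*(-55)) = -27369 + (12 + 429/2) = -27369 + 453/2 = -54285/2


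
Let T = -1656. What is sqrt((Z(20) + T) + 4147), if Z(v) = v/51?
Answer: sqrt(6480111)/51 ≈ 49.914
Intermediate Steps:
Z(v) = v/51 (Z(v) = v*(1/51) = v/51)
sqrt((Z(20) + T) + 4147) = sqrt(((1/51)*20 - 1656) + 4147) = sqrt((20/51 - 1656) + 4147) = sqrt(-84436/51 + 4147) = sqrt(127061/51) = sqrt(6480111)/51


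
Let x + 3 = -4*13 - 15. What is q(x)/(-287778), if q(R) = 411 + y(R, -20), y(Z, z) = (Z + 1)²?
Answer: -862/47963 ≈ -0.017972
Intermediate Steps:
y(Z, z) = (1 + Z)²
x = -70 (x = -3 + (-4*13 - 15) = -3 + (-52 - 15) = -3 - 67 = -70)
q(R) = 411 + (1 + R)²
q(x)/(-287778) = (411 + (1 - 70)²)/(-287778) = (411 + (-69)²)*(-1/287778) = (411 + 4761)*(-1/287778) = 5172*(-1/287778) = -862/47963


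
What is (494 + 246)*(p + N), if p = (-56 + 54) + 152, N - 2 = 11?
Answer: 120620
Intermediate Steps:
N = 13 (N = 2 + 11 = 13)
p = 150 (p = -2 + 152 = 150)
(494 + 246)*(p + N) = (494 + 246)*(150 + 13) = 740*163 = 120620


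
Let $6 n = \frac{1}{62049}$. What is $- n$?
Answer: $- \frac{1}{372294} \approx -2.6861 \cdot 10^{-6}$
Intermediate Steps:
$n = \frac{1}{372294}$ ($n = \frac{1}{6 \cdot 62049} = \frac{1}{6} \cdot \frac{1}{62049} = \frac{1}{372294} \approx 2.6861 \cdot 10^{-6}$)
$- n = \left(-1\right) \frac{1}{372294} = - \frac{1}{372294}$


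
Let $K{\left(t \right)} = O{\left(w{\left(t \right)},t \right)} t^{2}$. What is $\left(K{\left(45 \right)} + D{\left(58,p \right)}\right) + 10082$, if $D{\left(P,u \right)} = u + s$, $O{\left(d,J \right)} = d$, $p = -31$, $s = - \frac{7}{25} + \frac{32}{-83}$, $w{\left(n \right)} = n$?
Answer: $\frac{209938819}{2075} \approx 1.0118 \cdot 10^{5}$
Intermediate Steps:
$s = - \frac{1381}{2075}$ ($s = \left(-7\right) \frac{1}{25} + 32 \left(- \frac{1}{83}\right) = - \frac{7}{25} - \frac{32}{83} = - \frac{1381}{2075} \approx -0.66554$)
$D{\left(P,u \right)} = - \frac{1381}{2075} + u$ ($D{\left(P,u \right)} = u - \frac{1381}{2075} = - \frac{1381}{2075} + u$)
$K{\left(t \right)} = t^{3}$ ($K{\left(t \right)} = t t^{2} = t^{3}$)
$\left(K{\left(45 \right)} + D{\left(58,p \right)}\right) + 10082 = \left(45^{3} - \frac{65706}{2075}\right) + 10082 = \left(91125 - \frac{65706}{2075}\right) + 10082 = \frac{189018669}{2075} + 10082 = \frac{209938819}{2075}$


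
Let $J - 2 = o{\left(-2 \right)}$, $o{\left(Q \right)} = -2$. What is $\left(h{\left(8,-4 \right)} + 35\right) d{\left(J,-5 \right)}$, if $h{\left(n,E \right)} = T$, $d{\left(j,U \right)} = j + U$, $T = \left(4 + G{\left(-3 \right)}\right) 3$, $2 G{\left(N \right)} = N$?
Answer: $- \frac{425}{2} \approx -212.5$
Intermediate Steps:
$G{\left(N \right)} = \frac{N}{2}$
$J = 0$ ($J = 2 - 2 = 0$)
$T = \frac{15}{2}$ ($T = \left(4 + \frac{1}{2} \left(-3\right)\right) 3 = \left(4 - \frac{3}{2}\right) 3 = \frac{5}{2} \cdot 3 = \frac{15}{2} \approx 7.5$)
$d{\left(j,U \right)} = U + j$
$h{\left(n,E \right)} = \frac{15}{2}$
$\left(h{\left(8,-4 \right)} + 35\right) d{\left(J,-5 \right)} = \left(\frac{15}{2} + 35\right) \left(-5 + 0\right) = \frac{85}{2} \left(-5\right) = - \frac{425}{2}$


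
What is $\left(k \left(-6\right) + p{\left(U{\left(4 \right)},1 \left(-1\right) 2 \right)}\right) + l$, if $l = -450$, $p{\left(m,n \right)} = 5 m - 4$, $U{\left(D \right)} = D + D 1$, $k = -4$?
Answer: $-390$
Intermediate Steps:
$U{\left(D \right)} = 2 D$ ($U{\left(D \right)} = D + D = 2 D$)
$p{\left(m,n \right)} = -4 + 5 m$
$\left(k \left(-6\right) + p{\left(U{\left(4 \right)},1 \left(-1\right) 2 \right)}\right) + l = \left(\left(-4\right) \left(-6\right) - \left(4 - 5 \cdot 2 \cdot 4\right)\right) - 450 = \left(24 + \left(-4 + 5 \cdot 8\right)\right) - 450 = \left(24 + \left(-4 + 40\right)\right) - 450 = \left(24 + 36\right) - 450 = 60 - 450 = -390$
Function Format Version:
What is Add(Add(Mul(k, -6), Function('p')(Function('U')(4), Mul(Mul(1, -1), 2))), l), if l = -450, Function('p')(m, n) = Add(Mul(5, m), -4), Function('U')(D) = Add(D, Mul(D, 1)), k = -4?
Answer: -390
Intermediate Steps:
Function('U')(D) = Mul(2, D) (Function('U')(D) = Add(D, D) = Mul(2, D))
Function('p')(m, n) = Add(-4, Mul(5, m))
Add(Add(Mul(k, -6), Function('p')(Function('U')(4), Mul(Mul(1, -1), 2))), l) = Add(Add(Mul(-4, -6), Add(-4, Mul(5, Mul(2, 4)))), -450) = Add(Add(24, Add(-4, Mul(5, 8))), -450) = Add(Add(24, Add(-4, 40)), -450) = Add(Add(24, 36), -450) = Add(60, -450) = -390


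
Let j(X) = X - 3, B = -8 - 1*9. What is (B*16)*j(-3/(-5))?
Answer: 3264/5 ≈ 652.80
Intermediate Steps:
B = -17 (B = -8 - 9 = -17)
j(X) = -3 + X
(B*16)*j(-3/(-5)) = (-17*16)*(-3 - 3/(-5)) = -272*(-3 - 3*(-⅕)) = -272*(-3 + ⅗) = -272*(-12/5) = 3264/5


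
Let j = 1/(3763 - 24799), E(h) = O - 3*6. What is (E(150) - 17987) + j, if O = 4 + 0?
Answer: -378669037/21036 ≈ -18001.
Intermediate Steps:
O = 4
E(h) = -14 (E(h) = 4 - 3*6 = 4 - 18 = -14)
j = -1/21036 (j = 1/(-21036) = -1/21036 ≈ -4.7538e-5)
(E(150) - 17987) + j = (-14 - 17987) - 1/21036 = -18001 - 1/21036 = -378669037/21036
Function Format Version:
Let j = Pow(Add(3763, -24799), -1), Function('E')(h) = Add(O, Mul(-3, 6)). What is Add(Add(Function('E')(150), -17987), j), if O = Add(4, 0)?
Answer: Rational(-378669037, 21036) ≈ -18001.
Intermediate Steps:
O = 4
Function('E')(h) = -14 (Function('E')(h) = Add(4, Mul(-3, 6)) = Add(4, -18) = -14)
j = Rational(-1, 21036) (j = Pow(-21036, -1) = Rational(-1, 21036) ≈ -4.7538e-5)
Add(Add(Function('E')(150), -17987), j) = Add(Add(-14, -17987), Rational(-1, 21036)) = Add(-18001, Rational(-1, 21036)) = Rational(-378669037, 21036)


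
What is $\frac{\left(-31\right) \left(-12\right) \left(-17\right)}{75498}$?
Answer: $- \frac{1054}{12583} \approx -0.083764$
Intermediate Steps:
$\frac{\left(-31\right) \left(-12\right) \left(-17\right)}{75498} = 372 \left(-17\right) \frac{1}{75498} = \left(-6324\right) \frac{1}{75498} = - \frac{1054}{12583}$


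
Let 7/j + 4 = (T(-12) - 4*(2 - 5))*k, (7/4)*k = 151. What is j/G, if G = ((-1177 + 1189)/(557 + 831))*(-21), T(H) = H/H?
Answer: -2429/70416 ≈ -0.034495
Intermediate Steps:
k = 604/7 (k = (4/7)*151 = 604/7 ≈ 86.286)
T(H) = 1
G = -63/347 (G = (12/1388)*(-21) = (12*(1/1388))*(-21) = (3/347)*(-21) = -63/347 ≈ -0.18156)
j = 49/7824 (j = 7/(-4 + (1 - 4*(2 - 5))*(604/7)) = 7/(-4 + (1 - 4*(-3))*(604/7)) = 7/(-4 + (1 + 12)*(604/7)) = 7/(-4 + 13*(604/7)) = 7/(-4 + 7852/7) = 7/(7824/7) = 7*(7/7824) = 49/7824 ≈ 0.0062628)
j/G = 49/(7824*(-63/347)) = (49/7824)*(-347/63) = -2429/70416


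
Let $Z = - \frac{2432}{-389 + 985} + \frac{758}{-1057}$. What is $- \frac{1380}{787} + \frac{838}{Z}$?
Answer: $- \frac{52455151849}{297327813} \approx -176.42$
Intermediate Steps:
$Z = - \frac{755598}{157493}$ ($Z = - \frac{2432}{596} + 758 \left(- \frac{1}{1057}\right) = \left(-2432\right) \frac{1}{596} - \frac{758}{1057} = - \frac{608}{149} - \frac{758}{1057} = - \frac{755598}{157493} \approx -4.7977$)
$- \frac{1380}{787} + \frac{838}{Z} = - \frac{1380}{787} + \frac{838}{- \frac{755598}{157493}} = \left(-1380\right) \frac{1}{787} + 838 \left(- \frac{157493}{755598}\right) = - \frac{1380}{787} - \frac{65989567}{377799} = - \frac{52455151849}{297327813}$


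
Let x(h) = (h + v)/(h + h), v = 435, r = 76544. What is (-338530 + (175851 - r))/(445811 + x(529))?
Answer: -126548967/235834501 ≈ -0.53660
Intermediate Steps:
x(h) = (435 + h)/(2*h) (x(h) = (h + 435)/(h + h) = (435 + h)/((2*h)) = (435 + h)*(1/(2*h)) = (435 + h)/(2*h))
(-338530 + (175851 - r))/(445811 + x(529)) = (-338530 + (175851 - 1*76544))/(445811 + (½)*(435 + 529)/529) = (-338530 + (175851 - 76544))/(445811 + (½)*(1/529)*964) = (-338530 + 99307)/(445811 + 482/529) = -239223/235834501/529 = -239223*529/235834501 = -126548967/235834501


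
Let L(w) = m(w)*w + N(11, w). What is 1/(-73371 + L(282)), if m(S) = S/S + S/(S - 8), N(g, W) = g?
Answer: -137/9971924 ≈ -1.3739e-5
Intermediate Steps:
m(S) = 1 + S/(-8 + S)
L(w) = 11 + 2*w*(-4 + w)/(-8 + w) (L(w) = (2*(-4 + w)/(-8 + w))*w + 11 = 2*w*(-4 + w)/(-8 + w) + 11 = 11 + 2*w*(-4 + w)/(-8 + w))
1/(-73371 + L(282)) = 1/(-73371 + (-88 + 2*282² + 3*282)/(-8 + 282)) = 1/(-73371 + (-88 + 2*79524 + 846)/274) = 1/(-73371 + (-88 + 159048 + 846)/274) = 1/(-73371 + (1/274)*159806) = 1/(-73371 + 79903/137) = 1/(-9971924/137) = -137/9971924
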